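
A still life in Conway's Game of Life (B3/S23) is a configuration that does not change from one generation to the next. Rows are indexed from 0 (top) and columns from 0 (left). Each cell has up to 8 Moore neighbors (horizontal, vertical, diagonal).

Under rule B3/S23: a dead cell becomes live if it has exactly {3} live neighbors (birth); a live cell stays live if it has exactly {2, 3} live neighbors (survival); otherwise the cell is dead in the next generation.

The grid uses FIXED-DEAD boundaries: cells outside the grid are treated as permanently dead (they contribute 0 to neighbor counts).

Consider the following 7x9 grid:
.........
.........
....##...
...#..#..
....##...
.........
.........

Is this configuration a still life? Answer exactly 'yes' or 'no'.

Compute generation 1 and compare to generation 0 (given above):
Generation 1:
.........
.........
....##...
...#..#..
....##...
.........
.........
The grids are IDENTICAL -> still life.

Answer: yes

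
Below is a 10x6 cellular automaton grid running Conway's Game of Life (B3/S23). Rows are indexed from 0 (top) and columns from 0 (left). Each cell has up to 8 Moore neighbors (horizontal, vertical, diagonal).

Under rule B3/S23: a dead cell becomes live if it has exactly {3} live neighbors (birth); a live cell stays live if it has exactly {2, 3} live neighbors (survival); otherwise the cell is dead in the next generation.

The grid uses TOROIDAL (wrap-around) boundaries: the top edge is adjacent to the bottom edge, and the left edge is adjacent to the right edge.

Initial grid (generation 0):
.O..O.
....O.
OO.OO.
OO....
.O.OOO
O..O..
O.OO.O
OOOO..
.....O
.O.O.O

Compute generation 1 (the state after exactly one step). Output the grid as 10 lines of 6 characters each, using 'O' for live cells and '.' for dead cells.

Simulating step by step:
Generation 0 (given above): 27 live cells
Generation 1: 24 live cells
(generation 1 grid is the final answer)

Answer: O.OOOO
OOO.O.
OOOOO.
......
.O.OOO
......
.....O
...O..
...O.O
..O..O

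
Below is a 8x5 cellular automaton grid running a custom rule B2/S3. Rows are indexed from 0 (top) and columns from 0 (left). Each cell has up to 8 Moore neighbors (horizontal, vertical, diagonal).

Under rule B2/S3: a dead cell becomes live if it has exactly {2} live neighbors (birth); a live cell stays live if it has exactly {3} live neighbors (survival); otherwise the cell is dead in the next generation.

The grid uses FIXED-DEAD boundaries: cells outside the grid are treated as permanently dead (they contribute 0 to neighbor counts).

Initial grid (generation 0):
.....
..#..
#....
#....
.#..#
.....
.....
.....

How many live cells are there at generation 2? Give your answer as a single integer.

Simulating step by step:
Generation 0 (given above): 5 live cells
Generation 1: 2 live cells
.....
.#...
.....
.....
#....
.....
.....
.....
Generation 2: 0 live cells
.....
.....
.....
.....
.....
.....
.....
.....
Population at generation 2: 0

Answer: 0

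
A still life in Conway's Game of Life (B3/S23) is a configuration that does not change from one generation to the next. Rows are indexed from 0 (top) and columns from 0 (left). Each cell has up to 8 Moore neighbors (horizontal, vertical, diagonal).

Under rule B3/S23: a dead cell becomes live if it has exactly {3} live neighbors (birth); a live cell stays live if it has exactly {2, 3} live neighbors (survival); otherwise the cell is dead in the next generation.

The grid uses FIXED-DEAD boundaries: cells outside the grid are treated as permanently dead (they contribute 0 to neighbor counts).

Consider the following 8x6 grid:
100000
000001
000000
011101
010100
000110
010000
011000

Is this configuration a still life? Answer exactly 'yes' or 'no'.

Compute generation 1 and compare to generation 0 (given above):
Generation 1:
000000
000000
001010
010110
010000
000110
010100
011000
Cell (0,0) differs: gen0=1 vs gen1=0 -> NOT a still life.

Answer: no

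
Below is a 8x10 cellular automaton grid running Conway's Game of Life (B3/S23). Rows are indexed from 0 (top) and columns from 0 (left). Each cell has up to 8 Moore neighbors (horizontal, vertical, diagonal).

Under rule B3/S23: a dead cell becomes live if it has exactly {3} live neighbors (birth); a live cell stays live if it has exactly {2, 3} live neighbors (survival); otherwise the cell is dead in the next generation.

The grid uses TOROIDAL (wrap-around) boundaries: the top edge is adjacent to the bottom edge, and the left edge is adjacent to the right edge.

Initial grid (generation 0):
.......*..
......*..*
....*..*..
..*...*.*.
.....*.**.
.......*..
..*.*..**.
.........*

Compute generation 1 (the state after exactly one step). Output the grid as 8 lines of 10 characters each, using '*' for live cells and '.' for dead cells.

Simulating step by step:
Generation 0 (given above): 17 live cells
Generation 1: 15 live cells
(generation 1 grid is the final answer)

Answer: ........*.
......***.
.....****.
.....**.*.
........*.
..........
.......**.
.......*..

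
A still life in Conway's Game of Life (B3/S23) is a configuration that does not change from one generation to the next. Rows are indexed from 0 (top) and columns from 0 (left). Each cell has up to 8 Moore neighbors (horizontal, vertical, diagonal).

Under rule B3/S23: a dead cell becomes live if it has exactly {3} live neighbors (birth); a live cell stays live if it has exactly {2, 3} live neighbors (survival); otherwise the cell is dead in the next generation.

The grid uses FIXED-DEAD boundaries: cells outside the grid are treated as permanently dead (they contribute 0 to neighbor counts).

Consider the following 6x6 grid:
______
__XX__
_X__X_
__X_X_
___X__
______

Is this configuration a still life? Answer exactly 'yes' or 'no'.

Answer: yes

Derivation:
Compute generation 1 and compare to generation 0 (given above):
Generation 1:
______
__XX__
_X__X_
__X_X_
___X__
______
The grids are IDENTICAL -> still life.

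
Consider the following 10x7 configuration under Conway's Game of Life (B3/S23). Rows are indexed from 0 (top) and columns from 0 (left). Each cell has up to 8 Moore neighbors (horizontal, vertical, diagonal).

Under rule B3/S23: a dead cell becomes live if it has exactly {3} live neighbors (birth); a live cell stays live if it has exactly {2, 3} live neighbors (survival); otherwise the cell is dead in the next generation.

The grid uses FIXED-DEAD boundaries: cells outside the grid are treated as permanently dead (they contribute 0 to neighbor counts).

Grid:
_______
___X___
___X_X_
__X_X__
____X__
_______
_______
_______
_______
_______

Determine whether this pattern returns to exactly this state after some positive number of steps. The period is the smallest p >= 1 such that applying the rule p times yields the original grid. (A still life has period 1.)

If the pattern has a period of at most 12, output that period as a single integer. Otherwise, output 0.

Simulating and comparing each generation to the original:
Gen 0 (original, given above): 6 live cells
Gen 1: 6 live cells, differs from original
Gen 2: 6 live cells, MATCHES original -> period = 2

Answer: 2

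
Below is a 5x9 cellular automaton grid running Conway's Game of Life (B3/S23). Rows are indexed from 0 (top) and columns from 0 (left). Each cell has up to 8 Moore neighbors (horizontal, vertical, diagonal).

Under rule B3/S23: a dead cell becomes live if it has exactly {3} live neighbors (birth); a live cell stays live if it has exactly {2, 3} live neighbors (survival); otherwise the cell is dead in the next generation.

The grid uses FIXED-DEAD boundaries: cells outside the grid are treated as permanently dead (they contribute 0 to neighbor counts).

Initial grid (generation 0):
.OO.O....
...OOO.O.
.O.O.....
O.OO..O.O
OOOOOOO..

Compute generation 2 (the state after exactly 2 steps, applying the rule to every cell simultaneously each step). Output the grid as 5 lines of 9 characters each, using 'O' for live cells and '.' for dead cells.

Answer: ....OO...
.OO......
OO...O.O.
OO..O...O
.....O.O.

Derivation:
Simulating step by step:
Generation 0 (given above): 21 live cells
Generation 1: 17 live cells
..O.OO...
.O...O...
.O...OOO.
O.....OO.
O...OOOO.
Generation 2: 14 live cells
(generation 2 grid is the final answer)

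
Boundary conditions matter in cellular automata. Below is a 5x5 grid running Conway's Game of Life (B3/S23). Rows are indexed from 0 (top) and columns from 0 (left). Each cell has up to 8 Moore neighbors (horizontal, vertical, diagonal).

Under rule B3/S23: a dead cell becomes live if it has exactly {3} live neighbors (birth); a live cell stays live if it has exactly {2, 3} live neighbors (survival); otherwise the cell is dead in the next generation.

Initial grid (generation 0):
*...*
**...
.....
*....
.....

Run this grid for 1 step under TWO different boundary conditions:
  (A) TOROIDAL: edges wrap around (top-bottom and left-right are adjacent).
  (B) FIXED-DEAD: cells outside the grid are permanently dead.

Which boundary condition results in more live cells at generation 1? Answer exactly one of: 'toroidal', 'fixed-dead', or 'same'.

Under TOROIDAL boundary, generation 1:
**..*
**..*
**...
.....
*...*
Population = 10

Under FIXED-DEAD boundary, generation 1:
**...
**...
**...
.....
.....
Population = 6

Comparison: toroidal=10, fixed-dead=6 -> toroidal

Answer: toroidal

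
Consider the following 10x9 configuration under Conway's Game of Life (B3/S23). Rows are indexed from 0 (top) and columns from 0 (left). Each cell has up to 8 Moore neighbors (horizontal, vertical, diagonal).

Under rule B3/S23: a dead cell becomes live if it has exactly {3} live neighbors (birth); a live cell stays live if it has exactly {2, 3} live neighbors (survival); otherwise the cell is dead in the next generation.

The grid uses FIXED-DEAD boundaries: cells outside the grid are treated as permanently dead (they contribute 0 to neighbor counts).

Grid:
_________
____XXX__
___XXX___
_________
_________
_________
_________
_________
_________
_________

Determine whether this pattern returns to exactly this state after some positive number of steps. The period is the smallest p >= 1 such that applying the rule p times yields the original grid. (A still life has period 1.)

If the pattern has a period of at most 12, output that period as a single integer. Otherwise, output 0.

Simulating and comparing each generation to the original:
Gen 0 (original, given above): 6 live cells
Gen 1: 6 live cells, differs from original
Gen 2: 6 live cells, MATCHES original -> period = 2

Answer: 2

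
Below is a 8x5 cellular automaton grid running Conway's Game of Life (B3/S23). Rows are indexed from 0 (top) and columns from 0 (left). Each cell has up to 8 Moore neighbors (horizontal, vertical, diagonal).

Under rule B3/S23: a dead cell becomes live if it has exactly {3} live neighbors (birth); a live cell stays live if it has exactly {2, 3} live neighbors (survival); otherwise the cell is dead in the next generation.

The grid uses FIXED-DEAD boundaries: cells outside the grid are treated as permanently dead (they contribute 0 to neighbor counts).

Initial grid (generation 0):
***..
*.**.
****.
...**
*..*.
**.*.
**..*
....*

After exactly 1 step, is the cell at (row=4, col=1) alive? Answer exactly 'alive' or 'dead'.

Answer: alive

Derivation:
Simulating step by step:
Generation 0 (given above): 21 live cells
Generation 1: 16 live cells
*.**.
.....
*....
*...*
**.*.
...**
*****
.....

Cell (4,1) at generation 1: 1 -> alive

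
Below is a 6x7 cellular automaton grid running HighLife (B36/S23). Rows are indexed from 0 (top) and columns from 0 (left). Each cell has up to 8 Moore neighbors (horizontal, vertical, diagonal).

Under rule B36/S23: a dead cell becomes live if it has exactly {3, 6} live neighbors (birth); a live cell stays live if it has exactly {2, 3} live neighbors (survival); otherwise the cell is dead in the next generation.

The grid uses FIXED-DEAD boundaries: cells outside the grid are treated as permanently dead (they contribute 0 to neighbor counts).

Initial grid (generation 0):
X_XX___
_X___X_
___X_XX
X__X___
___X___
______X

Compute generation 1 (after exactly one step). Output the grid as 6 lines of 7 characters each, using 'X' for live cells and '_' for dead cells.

Simulating step by step:
Generation 0 (given above): 12 live cells
Generation 1: 11 live cells
(generation 1 grid is the final answer)

Answer: _XX____
_X_X_XX
__X__XX
__XX___
_______
_______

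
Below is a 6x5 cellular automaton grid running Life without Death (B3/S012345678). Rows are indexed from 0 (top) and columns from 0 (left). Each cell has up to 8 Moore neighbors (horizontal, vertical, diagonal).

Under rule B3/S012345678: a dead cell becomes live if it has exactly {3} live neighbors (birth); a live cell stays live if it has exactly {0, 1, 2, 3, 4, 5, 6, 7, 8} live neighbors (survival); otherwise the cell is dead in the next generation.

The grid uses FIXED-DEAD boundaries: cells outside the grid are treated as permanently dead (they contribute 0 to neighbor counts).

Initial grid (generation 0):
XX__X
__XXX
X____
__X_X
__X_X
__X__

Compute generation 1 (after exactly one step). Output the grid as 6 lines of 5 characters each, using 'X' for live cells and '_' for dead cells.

Simulating step by step:
Generation 0 (given above): 12 live cells
Generation 1: 20 live cells
(generation 1 grid is the final answer)

Answer: XXX_X
X_XXX
XXX_X
_XX_X
_XX_X
__XX_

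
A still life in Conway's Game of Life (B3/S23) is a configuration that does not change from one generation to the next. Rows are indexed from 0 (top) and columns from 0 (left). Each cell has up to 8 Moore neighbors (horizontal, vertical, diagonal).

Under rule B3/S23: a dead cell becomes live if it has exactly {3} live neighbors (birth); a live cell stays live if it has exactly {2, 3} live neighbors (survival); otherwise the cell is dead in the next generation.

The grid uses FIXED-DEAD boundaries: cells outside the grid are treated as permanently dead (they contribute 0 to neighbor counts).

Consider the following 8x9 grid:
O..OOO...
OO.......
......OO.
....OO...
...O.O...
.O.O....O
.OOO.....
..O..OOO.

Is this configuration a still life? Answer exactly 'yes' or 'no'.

Answer: no

Derivation:
Compute generation 1 and compare to generation 0 (given above):
Generation 1:
OO..O....
OO..OOO..
.....OO..
....OO...
..OO.O...
.O.O.....
.O.OO.OO.
.OOO..O..
Cell (0,1) differs: gen0=0 vs gen1=1 -> NOT a still life.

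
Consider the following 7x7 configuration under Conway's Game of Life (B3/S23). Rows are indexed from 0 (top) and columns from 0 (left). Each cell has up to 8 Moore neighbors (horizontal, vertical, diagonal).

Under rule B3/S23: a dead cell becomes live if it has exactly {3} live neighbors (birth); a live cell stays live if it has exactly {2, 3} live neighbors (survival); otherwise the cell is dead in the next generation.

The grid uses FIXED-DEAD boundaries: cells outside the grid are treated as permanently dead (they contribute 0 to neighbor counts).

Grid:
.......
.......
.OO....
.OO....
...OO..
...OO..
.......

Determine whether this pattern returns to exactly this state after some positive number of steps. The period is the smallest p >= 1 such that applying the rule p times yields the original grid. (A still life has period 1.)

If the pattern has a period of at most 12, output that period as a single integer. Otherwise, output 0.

Simulating and comparing each generation to the original:
Gen 0 (original, given above): 8 live cells
Gen 1: 6 live cells, differs from original
Gen 2: 8 live cells, MATCHES original -> period = 2

Answer: 2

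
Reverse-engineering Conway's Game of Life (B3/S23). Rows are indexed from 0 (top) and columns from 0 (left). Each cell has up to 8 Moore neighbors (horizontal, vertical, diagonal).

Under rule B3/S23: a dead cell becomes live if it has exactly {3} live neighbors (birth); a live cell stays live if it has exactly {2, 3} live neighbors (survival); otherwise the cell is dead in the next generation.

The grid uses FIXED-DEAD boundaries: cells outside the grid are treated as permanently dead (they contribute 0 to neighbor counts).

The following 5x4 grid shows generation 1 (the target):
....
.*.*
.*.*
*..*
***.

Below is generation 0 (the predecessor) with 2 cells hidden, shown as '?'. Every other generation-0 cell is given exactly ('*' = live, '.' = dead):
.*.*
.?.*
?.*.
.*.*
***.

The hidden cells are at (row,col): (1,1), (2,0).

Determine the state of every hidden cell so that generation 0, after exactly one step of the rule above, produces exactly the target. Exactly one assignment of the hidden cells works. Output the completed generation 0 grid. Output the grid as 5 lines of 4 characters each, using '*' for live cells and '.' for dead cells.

Answer: .*.*
.*.*
..*.
.*.*
***.

Derivation:
Hidden generation-0 cells (in order): (1,1), (2,0).
A hidden cell only influences target cells in its own 3x3 neighborhood. Try each of the 2^2 = 4 assignments, step the completed generation 0 forward once under B3/S23, and compare with the target:
  (1,1)=. (2,0)=. -> step gives (0,2)='*' but target has '.' -> reject
  (1,1)=. (2,0)=* -> step gives (0,2)='*' but target has '.' -> reject
  (1,1)=* (2,0)=. -> step reproduces the target at every cell -> ACCEPT
  (1,1)=* (2,0)=* -> step gives (1,0)='*' but target has '.' -> reject
Unique solution: (1,1)=live, (2,0)=dead.
Check: live-neighbor counts of every cell in the completed generation 0:
2141
2252
2343
3452
2332
Applying B3/S23 to generation 0 with these counts gives:
....
.*.*
.*.*
*..*
***.
which matches the target exactly.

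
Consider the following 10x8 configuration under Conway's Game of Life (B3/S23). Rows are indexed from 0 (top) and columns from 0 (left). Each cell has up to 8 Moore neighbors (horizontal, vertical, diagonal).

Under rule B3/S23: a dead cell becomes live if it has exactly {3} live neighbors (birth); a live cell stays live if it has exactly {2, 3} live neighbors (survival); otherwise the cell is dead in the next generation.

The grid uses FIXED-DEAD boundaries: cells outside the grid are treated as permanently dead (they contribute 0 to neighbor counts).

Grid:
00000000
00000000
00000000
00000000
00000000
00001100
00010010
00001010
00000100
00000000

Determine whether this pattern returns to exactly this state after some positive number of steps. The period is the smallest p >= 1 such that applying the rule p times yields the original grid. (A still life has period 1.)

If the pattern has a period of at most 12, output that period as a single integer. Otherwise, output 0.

Simulating and comparing each generation to the original:
Gen 0 (original, given above): 7 live cells
Gen 1: 7 live cells, MATCHES original -> period = 1

Answer: 1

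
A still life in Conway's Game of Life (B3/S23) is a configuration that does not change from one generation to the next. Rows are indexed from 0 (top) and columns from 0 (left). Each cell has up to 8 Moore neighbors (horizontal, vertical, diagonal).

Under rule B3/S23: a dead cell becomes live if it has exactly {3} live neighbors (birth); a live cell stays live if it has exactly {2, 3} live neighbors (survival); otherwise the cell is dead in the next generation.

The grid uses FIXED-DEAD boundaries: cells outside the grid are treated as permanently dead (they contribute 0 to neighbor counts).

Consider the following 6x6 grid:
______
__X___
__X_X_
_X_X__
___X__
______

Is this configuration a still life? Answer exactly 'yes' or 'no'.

Compute generation 1 and compare to generation 0 (given above):
Generation 1:
______
___X__
_XX___
___XX_
__X___
______
Cell (1,2) differs: gen0=1 vs gen1=0 -> NOT a still life.

Answer: no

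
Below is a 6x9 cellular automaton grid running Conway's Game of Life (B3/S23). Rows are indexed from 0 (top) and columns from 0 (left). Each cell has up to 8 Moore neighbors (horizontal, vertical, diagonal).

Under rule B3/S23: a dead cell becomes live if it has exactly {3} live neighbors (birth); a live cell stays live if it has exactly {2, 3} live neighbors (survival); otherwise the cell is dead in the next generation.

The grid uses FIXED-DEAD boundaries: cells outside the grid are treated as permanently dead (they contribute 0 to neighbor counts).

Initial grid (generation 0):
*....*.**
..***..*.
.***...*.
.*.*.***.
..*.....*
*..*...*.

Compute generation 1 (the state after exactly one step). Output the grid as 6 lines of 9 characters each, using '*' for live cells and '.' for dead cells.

Simulating step by step:
Generation 0 (given above): 22 live cells
Generation 1: 22 live cells
(generation 1 grid is the final answer)

Answer: ...**.***
....*..*.
.*...*.**
.*.**.***
.****...*
.........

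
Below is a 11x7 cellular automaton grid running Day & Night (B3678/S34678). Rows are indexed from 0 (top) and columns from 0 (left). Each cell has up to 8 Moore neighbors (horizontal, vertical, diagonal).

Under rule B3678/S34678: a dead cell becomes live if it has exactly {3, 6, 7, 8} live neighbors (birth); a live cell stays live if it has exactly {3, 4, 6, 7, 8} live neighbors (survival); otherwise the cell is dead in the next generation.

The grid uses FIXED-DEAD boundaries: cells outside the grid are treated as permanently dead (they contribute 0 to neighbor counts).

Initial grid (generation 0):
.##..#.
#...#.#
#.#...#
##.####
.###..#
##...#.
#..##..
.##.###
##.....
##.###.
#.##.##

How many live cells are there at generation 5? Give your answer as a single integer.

Answer: 19

Derivation:
Simulating step by step:
Generation 0 (given above): 42 live cells
Generation 1: 33 live cells
.......
..##...
#....##
#.#####
...#..#
##.....
#..##.#
.##.##.
#.....#
#..####
..##.#.
Generation 2: 32 live cells
.......
.......
.....##
.#.##.#
#..#...
..####.
#..##..
##..###
..#..##
.######
...#.##
Generation 3: 25 live cells
.......
.......
....##.
..#.#..
.#..#..
.##....
....###
.##.#.#
#.#.##.
..##.#.
...#.##
Generation 4: 21 live cells
.......
.......
...#...
....#..
.#.....
...##..
.....#.
.#..###
..#####
.#####.
..#....
Generation 5: 19 live cells
.......
.......
.......
.......
...##..
.......
...#.##
..#..##
...####
.#.#.##
.##.#..
Population at generation 5: 19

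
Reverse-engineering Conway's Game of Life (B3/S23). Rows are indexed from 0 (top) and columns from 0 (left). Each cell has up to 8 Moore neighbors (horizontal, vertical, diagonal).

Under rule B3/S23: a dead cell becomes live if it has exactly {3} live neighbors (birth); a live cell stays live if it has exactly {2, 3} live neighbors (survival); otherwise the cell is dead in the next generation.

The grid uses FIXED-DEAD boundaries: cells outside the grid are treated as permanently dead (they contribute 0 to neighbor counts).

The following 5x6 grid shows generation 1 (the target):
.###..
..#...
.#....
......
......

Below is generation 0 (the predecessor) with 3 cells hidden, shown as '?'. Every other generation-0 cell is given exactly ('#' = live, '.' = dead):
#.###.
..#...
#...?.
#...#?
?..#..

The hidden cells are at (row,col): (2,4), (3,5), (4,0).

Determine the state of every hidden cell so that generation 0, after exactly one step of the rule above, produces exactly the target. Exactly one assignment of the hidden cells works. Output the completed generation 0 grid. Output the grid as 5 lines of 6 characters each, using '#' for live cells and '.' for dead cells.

Answer: #.###.
..#...
#.....
#...#.
...#..

Derivation:
Hidden generation-0 cells (in order): (2,4), (3,5), (4,0).
A hidden cell only influences target cells in its own 3x3 neighborhood. Try each of the 2^3 = 8 assignments, step the completed generation 0 forward once under B3/S23, and compare with the target:
  (2,4)=. (3,5)=. (4,0)=. -> step reproduces the target at every cell -> ACCEPT
  (2,4)=. (3,5)=. (4,0)=# -> step gives (3,0)='#' but target has '.' -> reject
  (2,4)=. (3,5)=# (4,0)=. -> step gives (3,4)='#' but target has '.' -> reject
  (2,4)=. (3,5)=# (4,0)=# -> step gives (3,0)='#' but target has '.' -> reject
  (2,4)=# (3,5)=. (4,0)=. -> step gives (1,4)='#' but target has '.' -> reject
  (2,4)=# (3,5)=. (4,0)=# -> step gives (1,4)='#' but target has '.' -> reject
  (2,4)=# (3,5)=# (4,0)=. -> step gives (1,4)='#' but target has '.' -> reject
  (2,4)=# (3,5)=# (4,0)=# -> step gives (1,4)='#' but target has '.' -> reject
Unique solution: (2,4)=dead, (3,5)=dead, (4,0)=dead.
Check: live-neighbor counts of every cell in the completed generation 0:
032311
242421
131211
121211
111121
Applying B3/S23 to generation 0 with these counts gives:
.###..
..#...
.#....
......
......
which matches the target exactly.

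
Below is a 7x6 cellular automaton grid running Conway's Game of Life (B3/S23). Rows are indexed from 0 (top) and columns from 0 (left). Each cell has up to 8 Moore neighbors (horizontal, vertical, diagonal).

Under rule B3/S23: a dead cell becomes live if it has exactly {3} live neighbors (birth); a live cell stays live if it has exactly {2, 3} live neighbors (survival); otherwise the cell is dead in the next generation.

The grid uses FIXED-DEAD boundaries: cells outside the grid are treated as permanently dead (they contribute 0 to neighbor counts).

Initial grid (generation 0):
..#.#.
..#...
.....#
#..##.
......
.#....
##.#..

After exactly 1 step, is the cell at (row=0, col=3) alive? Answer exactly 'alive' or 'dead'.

Simulating step by step:
Generation 0 (given above): 11 live cells
Generation 1: 11 live cells
...#..
...#..
...##.
....#.
......
###...
###...

Cell (0,3) at generation 1: 1 -> alive

Answer: alive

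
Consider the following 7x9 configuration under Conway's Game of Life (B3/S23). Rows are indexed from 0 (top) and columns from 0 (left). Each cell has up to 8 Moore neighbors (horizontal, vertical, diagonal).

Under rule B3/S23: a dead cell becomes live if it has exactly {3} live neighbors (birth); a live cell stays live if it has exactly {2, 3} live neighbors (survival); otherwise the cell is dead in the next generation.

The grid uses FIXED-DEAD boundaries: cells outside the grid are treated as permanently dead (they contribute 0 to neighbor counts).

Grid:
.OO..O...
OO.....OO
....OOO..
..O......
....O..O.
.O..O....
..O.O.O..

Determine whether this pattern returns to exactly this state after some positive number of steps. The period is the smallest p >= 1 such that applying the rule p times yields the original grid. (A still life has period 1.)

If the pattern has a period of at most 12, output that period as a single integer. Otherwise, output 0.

Simulating and comparing each generation to the original:
Gen 0 (original, given above): 18 live cells
Gen 1: 19 live cells, differs from original
Gen 2: 19 live cells, differs from original
Gen 3: 24 live cells, differs from original
Gen 4: 19 live cells, differs from original
Gen 5: 25 live cells, differs from original
Gen 6: 23 live cells, differs from original
Gen 7: 21 live cells, differs from original
Gen 8: 25 live cells, differs from original
Gen 9: 21 live cells, differs from original
Gen 10: 23 live cells, differs from original
Gen 11: 19 live cells, differs from original
Gen 12: 23 live cells, differs from original
No period found within 12 steps.

Answer: 0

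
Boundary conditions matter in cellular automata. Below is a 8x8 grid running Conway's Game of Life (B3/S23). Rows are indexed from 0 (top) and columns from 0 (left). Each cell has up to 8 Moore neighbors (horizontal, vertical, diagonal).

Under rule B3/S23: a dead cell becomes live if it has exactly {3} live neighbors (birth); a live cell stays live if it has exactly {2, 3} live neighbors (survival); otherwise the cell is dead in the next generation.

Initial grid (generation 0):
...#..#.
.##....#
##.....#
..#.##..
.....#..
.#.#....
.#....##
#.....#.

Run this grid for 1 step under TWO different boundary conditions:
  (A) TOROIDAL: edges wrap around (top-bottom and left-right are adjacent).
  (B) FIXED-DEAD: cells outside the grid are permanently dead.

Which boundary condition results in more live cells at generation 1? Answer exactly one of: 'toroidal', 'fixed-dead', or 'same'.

Answer: toroidal

Derivation:
Under TOROIDAL boundary, generation 1:
###...#.
.##...##
...#..##
##..###.
..##.#..
#.#...#.
.##...##
#....##.
Population = 29

Under FIXED-DEAD boundary, generation 1:
..#.....
###...##
#..#..#.
.#..###.
..##.#..
..#...#.
###...##
......##
Population = 25

Comparison: toroidal=29, fixed-dead=25 -> toroidal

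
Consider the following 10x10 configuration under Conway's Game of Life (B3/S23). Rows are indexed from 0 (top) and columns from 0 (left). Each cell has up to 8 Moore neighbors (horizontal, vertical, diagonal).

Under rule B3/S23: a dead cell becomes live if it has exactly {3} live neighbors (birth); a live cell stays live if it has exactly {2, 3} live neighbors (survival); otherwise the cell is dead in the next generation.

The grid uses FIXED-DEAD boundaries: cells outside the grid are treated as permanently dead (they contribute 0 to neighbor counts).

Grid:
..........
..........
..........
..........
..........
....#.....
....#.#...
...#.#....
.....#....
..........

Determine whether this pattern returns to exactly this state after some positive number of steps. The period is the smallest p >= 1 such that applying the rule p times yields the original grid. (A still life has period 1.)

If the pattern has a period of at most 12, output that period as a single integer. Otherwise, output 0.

Simulating and comparing each generation to the original:
Gen 0 (original, given above): 6 live cells
Gen 1: 6 live cells, differs from original
Gen 2: 6 live cells, MATCHES original -> period = 2

Answer: 2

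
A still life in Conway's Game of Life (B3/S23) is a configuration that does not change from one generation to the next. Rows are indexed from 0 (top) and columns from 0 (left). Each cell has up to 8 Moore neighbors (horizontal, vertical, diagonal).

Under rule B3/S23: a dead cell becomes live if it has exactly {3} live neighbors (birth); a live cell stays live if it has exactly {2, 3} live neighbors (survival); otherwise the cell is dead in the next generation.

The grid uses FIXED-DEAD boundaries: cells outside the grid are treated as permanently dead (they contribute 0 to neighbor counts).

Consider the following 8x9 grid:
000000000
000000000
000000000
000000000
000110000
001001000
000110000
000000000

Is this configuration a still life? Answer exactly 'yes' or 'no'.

Compute generation 1 and compare to generation 0 (given above):
Generation 1:
000000000
000000000
000000000
000000000
000110000
001001000
000110000
000000000
The grids are IDENTICAL -> still life.

Answer: yes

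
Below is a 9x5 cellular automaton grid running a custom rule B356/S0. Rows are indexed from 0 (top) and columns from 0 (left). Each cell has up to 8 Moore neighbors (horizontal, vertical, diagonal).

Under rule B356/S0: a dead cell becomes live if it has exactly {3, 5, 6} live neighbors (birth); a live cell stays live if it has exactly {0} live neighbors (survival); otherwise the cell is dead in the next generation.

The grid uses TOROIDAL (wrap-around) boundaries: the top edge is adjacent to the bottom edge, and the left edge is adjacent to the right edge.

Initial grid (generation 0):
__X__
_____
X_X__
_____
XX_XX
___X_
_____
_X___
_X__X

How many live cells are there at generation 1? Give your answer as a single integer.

Simulating step by step:
Generation 0 (given above): 11 live cells
Generation 1: 12 live cells
_____
_X___
X_X__
__XX_
__X__
X_X__
_____
X____
X_X_X
Population at generation 1: 12

Answer: 12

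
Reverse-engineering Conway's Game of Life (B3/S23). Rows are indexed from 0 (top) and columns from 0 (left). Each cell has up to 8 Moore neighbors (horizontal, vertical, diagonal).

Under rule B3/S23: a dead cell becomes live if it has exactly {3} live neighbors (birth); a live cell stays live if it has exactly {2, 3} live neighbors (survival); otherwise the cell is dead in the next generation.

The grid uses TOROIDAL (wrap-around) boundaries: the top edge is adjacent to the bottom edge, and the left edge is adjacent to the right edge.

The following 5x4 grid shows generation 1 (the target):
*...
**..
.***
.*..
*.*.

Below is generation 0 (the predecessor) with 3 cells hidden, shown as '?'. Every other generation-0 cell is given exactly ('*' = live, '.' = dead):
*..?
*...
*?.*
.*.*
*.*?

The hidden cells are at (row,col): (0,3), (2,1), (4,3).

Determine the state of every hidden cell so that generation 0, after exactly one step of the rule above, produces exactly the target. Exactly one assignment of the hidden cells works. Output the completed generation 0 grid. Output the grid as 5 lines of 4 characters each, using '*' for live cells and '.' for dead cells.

Answer: *...
*...
*..*
.*.*
*.*.

Derivation:
Hidden generation-0 cells (in order): (0,3), (2,1), (4,3).
A hidden cell only influences target cells in its own 3x3 neighborhood. Try each of the 2^3 = 8 assignments, step the completed generation 0 forward once under B3/S23, and compare with the target:
  (0,3)=. (2,1)=. (4,3)=. -> step reproduces the target at every cell -> ACCEPT
  (0,3)=. (2,1)=. (4,3)=* -> step gives (4,0)='.' but target has '*' -> reject
  (0,3)=. (2,1)=* (4,3)=. -> step gives (1,0)='.' but target has '*' -> reject
  (0,3)=. (2,1)=* (4,3)=* -> step gives (1,0)='.' but target has '*' -> reject
  (0,3)=* (2,1)=. (4,3)=. -> step gives (1,0)='.' but target has '*' -> reject
  (0,3)=* (2,1)=. (4,3)=* -> step gives (0,0)='.' but target has '*' -> reject
  (0,3)=* (2,1)=* (4,3)=. -> step gives (1,0)='.' but target has '*' -> reject
  (0,3)=* (2,1)=* (4,3)=* -> step gives (0,0)='.' but target has '*' -> reject
Unique solution: (0,3)=dead, (2,1)=dead, (4,3)=dead.
Check: live-neighbor counts of every cell in the completed generation 0:
2414
3314
4333
5344
3424
Applying B3/S23 to generation 0 with these counts gives:
*...
**..
.***
.*..
*.*.
which matches the target exactly.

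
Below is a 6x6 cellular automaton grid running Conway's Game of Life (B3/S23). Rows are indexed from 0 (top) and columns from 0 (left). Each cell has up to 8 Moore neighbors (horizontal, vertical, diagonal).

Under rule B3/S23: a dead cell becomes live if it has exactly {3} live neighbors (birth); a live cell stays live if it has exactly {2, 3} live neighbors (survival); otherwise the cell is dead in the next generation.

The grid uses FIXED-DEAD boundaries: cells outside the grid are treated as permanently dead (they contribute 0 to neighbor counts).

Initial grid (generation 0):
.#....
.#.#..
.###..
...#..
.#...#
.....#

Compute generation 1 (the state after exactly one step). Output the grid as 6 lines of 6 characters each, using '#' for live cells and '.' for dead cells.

Simulating step by step:
Generation 0 (given above): 10 live cells
Generation 1: 11 live cells
(generation 1 grid is the final answer)

Answer: ..#...
##.#..
.#.##.
.#.##.
....#.
......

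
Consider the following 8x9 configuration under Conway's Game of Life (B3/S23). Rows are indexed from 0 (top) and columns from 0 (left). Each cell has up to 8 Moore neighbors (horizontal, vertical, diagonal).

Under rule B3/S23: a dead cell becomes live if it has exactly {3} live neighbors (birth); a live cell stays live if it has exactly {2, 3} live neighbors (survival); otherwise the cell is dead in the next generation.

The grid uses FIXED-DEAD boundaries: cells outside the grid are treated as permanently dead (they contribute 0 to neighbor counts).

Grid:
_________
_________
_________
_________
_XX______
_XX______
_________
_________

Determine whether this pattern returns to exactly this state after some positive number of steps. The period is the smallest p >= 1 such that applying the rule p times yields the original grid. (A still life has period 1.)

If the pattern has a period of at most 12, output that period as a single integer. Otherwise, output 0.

Simulating and comparing each generation to the original:
Gen 0 (original, given above): 4 live cells
Gen 1: 4 live cells, MATCHES original -> period = 1

Answer: 1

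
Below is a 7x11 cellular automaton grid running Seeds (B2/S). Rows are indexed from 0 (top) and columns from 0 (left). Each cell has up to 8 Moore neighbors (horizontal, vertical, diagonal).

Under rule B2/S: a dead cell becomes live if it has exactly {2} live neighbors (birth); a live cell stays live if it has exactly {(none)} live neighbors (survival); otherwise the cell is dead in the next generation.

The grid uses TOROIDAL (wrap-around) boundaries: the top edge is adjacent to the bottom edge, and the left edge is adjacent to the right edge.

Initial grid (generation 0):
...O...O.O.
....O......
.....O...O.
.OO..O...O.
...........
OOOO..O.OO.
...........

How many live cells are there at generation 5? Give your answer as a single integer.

Answer: 13

Derivation:
Simulating step by step:
Generation 0 (given above): 17 live cells
Generation 1: 26 live cells
....O...O..
...O.OO..OO
.OOO..O.O.O
....O.O.O.O
....OOOO...
.......O..O
O...O.O....
Generation 2: 13 live cells
O..........
.O.........
...........
.O.........
O..O......O
O..O....O..
...O....OOO
Generation 3: 17 live cells
.OO.....O..
O..........
OOO........
..O.......O
....O....O.
.O.....O...
.OO.O..O...
Generation 4: 16 live cells
.......O...
...O......O
...O.......
.........O.
OOOO....O.O
O...OOO....
......O....
Generation 5: 13 live cells
......O....
..O.O......
..O.O....OO
....O...O..
......OO...
.........O.
....O......
Population at generation 5: 13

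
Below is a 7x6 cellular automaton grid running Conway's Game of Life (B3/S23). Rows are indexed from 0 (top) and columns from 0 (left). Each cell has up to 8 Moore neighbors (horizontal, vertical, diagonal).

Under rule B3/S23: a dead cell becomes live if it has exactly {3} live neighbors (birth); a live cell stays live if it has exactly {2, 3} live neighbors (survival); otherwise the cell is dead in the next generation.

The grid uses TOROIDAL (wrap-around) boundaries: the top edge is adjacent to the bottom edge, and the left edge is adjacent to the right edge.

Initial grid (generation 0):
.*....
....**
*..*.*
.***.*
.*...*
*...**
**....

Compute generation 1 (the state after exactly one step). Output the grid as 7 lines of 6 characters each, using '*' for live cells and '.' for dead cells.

Simulating step by step:
Generation 0 (given above): 17 live cells
Generation 1: 13 live cells
(generation 1 grid is the final answer)

Answer: .*...*
....**
.*.*..
.*.*.*
.*.*..
....*.
.*....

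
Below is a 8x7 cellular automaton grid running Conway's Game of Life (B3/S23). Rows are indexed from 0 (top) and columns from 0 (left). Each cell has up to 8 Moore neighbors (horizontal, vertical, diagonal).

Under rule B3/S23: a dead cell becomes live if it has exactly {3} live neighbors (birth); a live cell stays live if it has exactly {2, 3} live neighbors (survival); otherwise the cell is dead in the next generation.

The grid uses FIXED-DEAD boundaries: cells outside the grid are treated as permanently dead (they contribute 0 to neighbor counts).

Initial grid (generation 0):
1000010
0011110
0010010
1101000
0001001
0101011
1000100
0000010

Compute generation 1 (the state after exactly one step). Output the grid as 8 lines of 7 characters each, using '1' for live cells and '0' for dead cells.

Answer: 0001010
0111011
0000010
0101100
1101011
0011011
0000101
0000000

Derivation:
Simulating step by step:
Generation 0 (given above): 20 live cells
Generation 1: 22 live cells
(generation 1 grid is the final answer)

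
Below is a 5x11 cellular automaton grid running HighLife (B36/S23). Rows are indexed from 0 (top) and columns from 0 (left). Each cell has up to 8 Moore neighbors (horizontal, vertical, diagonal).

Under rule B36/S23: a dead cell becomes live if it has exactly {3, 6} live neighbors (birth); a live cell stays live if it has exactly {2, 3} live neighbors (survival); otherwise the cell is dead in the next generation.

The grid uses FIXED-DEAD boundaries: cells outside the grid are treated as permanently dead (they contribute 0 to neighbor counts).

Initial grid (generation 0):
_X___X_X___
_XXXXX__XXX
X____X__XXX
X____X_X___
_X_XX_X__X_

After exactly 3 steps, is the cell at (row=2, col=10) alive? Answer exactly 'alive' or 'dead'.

Answer: alive

Derivation:
Simulating step by step:
Generation 0 (given above): 24 live cells
Generation 1: 27 live cells
_X_X_XX_XX_
XXXX_X_X__X
X_XX_X_X__X
XX___X_X__X
____XXX____
Generation 2: 30 live cells
XX_X_XXXXX_
X___XXXX__X
___X_XXXXXX
XXXX__XX___
____XXX____
Generation 3: 26 live cells
XX______XX_
XXXX_____XX
X__X_____XX
_XXX_X___X_
_XXXXXXX___

Cell (2,10) at generation 3: 1 -> alive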